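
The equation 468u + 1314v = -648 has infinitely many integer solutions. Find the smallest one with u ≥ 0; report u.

gcd(1314, 468) = 18  (1314 = 2×468 + 378, 468 = 1×378 + 90, 378 = 4×90 + 18, 90 = 5×18).
18 divides -648, so solutions exist.
Back-substituting, 468×(-14) + 1314×(5) = 18.
Scale by -648/18 = -36: (u₀, v₀) = (504, -180).
General solution: u = 504 + 73t, v = -180 - 26t for integer t.
u ≥ 0: smallest is 504 mod 73 = 66 (at t = -6), with v = -24.

66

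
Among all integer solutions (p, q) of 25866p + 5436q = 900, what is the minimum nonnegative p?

gcd(25866, 5436) = 18.
18 divides 900, so solutions exist.
By Bézout, 25866·(91) + 5436·(-433) = 18.
Scale by 900/18 = 50: (p₀, q₀) = (4550, -21650).
General solution: p = 4550 + 302t, q = -21650 - 1437t for integer t.
p ≥ 0: smallest is 4550 mod 302 = 20 (at t = -15), with q = -95.

20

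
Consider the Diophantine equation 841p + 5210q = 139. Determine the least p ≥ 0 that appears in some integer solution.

gcd(5210, 841):
  5210 = 6·841 + 164
  841 = 5·164 + 21
  164 = 7·21 + 17
  21 = 1·17 + 4
  17 = 4·4 + 1
  4 = 4·1
so gcd(5210, 841) = 1.
1 divides 139, so solutions exist.
Back-substitute for Bézout coefficients:
  1 = 17 - 4·4
  ... = 841·(-1239) + 5210·(200)
Scale by 139/1 = 139: (p₀, q₀) = (-172221, 27800).
General solution: p = -172221 + 5210t, q = 27800 - 841t for integer t.
p ≥ 0: smallest is -172221 mod 5210 = 4919 (at t = 34), with q = -794.

4919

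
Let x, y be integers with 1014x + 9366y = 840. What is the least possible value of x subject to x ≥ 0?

749

gcd(9366, 1014) = 6.
6 divides 840, so solutions exist.
By Bézout, 1014·(351) + 9366·(-38) = 6.
Scale by 840/6 = 140: (x₀, y₀) = (49140, -5320).
General solution: x = 49140 + 1561t, y = -5320 - 169t for integer t.
x ≥ 0: smallest is 49140 mod 1561 = 749 (at t = -31), with y = -81.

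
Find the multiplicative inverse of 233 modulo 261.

233

gcd(261, 233) = 1  (261 = 1*233 + 28, 233 = 8*28 + 9, 28 = 3*9 + 1, 9 = 9*1).
Back-substituting, 233*(-28) + 261*(25) = 1.
So 233*-28 ≡ 1 (mod 261), and -28 mod 261 = 233.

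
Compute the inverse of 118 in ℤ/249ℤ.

gcd(249, 118) = 1  (249 = 2·118 + 13, 118 = 9·13 + 1, 13 = 13·1).
Back-substituting, 118·(19) + 249·(-9) = 1.
So 118·19 ≡ 1 (mod 249), and 19 mod 249 = 19.

19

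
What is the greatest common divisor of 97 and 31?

gcd(97, 31):
  97 = 3·31 + 4
  31 = 7·4 + 3
  4 = 1·3 + 1
  3 = 3·1
so gcd(97, 31) = 1.

1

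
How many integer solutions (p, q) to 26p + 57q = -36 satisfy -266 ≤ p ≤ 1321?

28

gcd(57, 26) = 1.
By Bézout, 26·(11) + 57·(-5) = 1.
Particular solution: (3, -2).
General solution: p = 3 + 57t, q = -2 - 26t for integer t.
-266 ≤ 3 + 57t ≤ 1321 gives t ∈ [-4, 23], which is 28 values.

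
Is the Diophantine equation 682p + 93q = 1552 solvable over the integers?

gcd(682, 93) = 31.
31 does not divide 1552 (remainder 2), so no integer solutions.

no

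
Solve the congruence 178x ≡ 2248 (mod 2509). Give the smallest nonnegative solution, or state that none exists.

gcd(2509, 178):
  2509 = 14·178 + 17
  178 = 10·17 + 8
  17 = 2·8 + 1
  8 = 8·1
so gcd(2509, 178) = 1.
1 divides 2248, so solutions exist.
Back-substitute for Bézout coefficients:
  1 = 17 - 2·8
  ... = 178·(-296) + 2509·(21)
So 178·(-296) ≡ 1 (mod 2509); multiply by 2248: x ≡ -665408 (mod 2509).
Smallest nonnegative: x = -665408 mod 2509 = 1986.

1986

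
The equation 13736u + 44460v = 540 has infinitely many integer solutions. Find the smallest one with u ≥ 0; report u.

gcd(44460, 13736):
  44460 = 3·13736 + 3252
  13736 = 4·3252 + 728
  3252 = 4·728 + 340
  728 = 2·340 + 48
  340 = 7·48 + 4
  48 = 12·4
so gcd(44460, 13736) = 4.
4 divides 540, so solutions exist.
Back-substitute for Bézout coefficients:
  4 = 340 - 7·48
  ... = 13736·(-916) + 44460·(283)
Scale by 540/4 = 135: (u₀, v₀) = (-123660, 38205).
General solution: u = -123660 + 11115t, v = 38205 - 3434t for integer t.
u ≥ 0: smallest is -123660 mod 11115 = 9720 (at t = 12), with v = -3003.

9720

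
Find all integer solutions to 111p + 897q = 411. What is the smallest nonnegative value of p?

133

gcd(897, 111) = 3  (897 = 8·111 + 9, 111 = 12·9 + 3, 9 = 3·3).
3 divides 411, so solutions exist.
Back-substituting, 111·(97) + 897·(-12) = 3.
Scale by 411/3 = 137: (p₀, q₀) = (13289, -1644).
General solution: p = 13289 + 299t, q = -1644 - 37t for integer t.
p ≥ 0: smallest is 13289 mod 299 = 133 (at t = -44), with q = -16.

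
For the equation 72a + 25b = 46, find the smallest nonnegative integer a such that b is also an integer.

18

gcd(72, 25):
  72 = 2·25 + 22
  25 = 1·22 + 3
  22 = 7·3 + 1
  3 = 3·1
so gcd(72, 25) = 1.
1 divides 46, so solutions exist.
Back-substitute for Bézout coefficients:
  1 = 22 - 7·3
  ... = 72·(8) + 25·(-23)
Scale by 46/1 = 46: (a₀, b₀) = (368, -1058).
General solution: a = 368 + 25t, b = -1058 - 72t for integer t.
a ≥ 0: smallest is 368 mod 25 = 18 (at t = -14), with b = -50.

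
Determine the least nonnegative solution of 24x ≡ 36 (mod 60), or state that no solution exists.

gcd(60, 24) = 12.
12 divides 36, so solutions exist.
By Bézout, 24*(-2) + 60*(1) = 12.
So 24*(-2) ≡ 12 (mod 60); multiply by 3: x ≡ -6 (mod 5).
Smallest nonnegative: x = -6 mod 5 = 4.

4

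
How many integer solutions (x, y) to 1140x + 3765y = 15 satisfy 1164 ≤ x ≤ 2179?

4

gcd(3765, 1140):
  3765 = 3×1140 + 345
  1140 = 3×345 + 105
  345 = 3×105 + 30
  105 = 3×30 + 15
  30 = 2×15
so gcd(3765, 1140) = 15.
Back-substitute for Bézout coefficients:
  15 = 105 - 3×30
  ... = 1140×(109) + 3765×(-33)
Scale by 1: particular solution (109, -33); reduce x mod 251: (109, -33).
General solution: x = 109 + 251t, y = -33 - 76t for integer t.
1164 ≤ 109 + 251t ≤ 2179 gives t ∈ [5, 8], which is 4 values.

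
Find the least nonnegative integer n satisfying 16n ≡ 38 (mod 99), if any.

89

gcd(99, 16) = 1.
1 divides 38, so solutions exist.
By Bézout, 16*(31) + 99*(-5) = 1.
So 16*(31) ≡ 1 (mod 99); multiply by 38: n ≡ 1178 (mod 99).
Smallest nonnegative: n = 1178 mod 99 = 89.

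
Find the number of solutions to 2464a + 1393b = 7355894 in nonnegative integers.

gcd(2464, 1393) = 7  (2464 = 1×1393 + 1071, 1393 = 1×1071 + 322, 1071 = 3×322 + 105, 322 = 3×105 + 7, 105 = 15×7).
Back-substituting, 2464×(-13) + 1393×(23) = 7.
Scale by 1050842: one solution is (-13660946, 24169366). Reduce a mod 199: (6, 5270).
General: a = 6 + 199t, b = 5270 - 352t.
a ≥ 0 ⇒ t ≥ 0; b ≥ 0 ⇒ t ≤ 14. So t ∈ [0, 14]: 15 solutions.

15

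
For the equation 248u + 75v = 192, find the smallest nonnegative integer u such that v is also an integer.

54

gcd(248, 75):
  248 = 3*75 + 23
  75 = 3*23 + 6
  23 = 3*6 + 5
  6 = 1*5 + 1
  5 = 5*1
so gcd(248, 75) = 1.
1 divides 192, so solutions exist.
Back-substitute for Bézout coefficients:
  1 = 6 - 1*5
  ... = 248*(-13) + 75*(43)
Scale by 192/1 = 192: (u₀, v₀) = (-2496, 8256).
General solution: u = -2496 + 75t, v = 8256 - 248t for integer t.
u ≥ 0: smallest is -2496 mod 75 = 54 (at t = 34), with v = -176.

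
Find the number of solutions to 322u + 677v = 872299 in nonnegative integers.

gcd(677, 322) = 1  (677 = 2×322 + 33, 322 = 9×33 + 25, 33 = 1×25 + 8, 25 = 3×8 + 1, 8 = 8×1).
Back-substituting, 322×(82) + 677×(-39) = 1.
Scale by 872299: one solution is (71528518, -34019661). Reduce u mod 677: (83, 1249).
General: u = 83 + 677t, v = 1249 - 322t.
u ≥ 0 ⇒ t ≥ 0; v ≥ 0 ⇒ t ≤ 3. So t ∈ [0, 3]: 4 solutions.

4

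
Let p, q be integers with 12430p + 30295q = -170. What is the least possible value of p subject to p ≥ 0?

gcd(30295, 12430) = 5  (30295 = 2·12430 + 5435, 12430 = 2·5435 + 1560, 5435 = 3·1560 + 755, 1560 = 2·755 + 50, 755 = 15·50 + 5, 50 = 10·5).
5 divides -170, so solutions exist.
Back-substituting, 12430·(-602) + 30295·(247) = 5.
Scale by -170/5 = -34: (p₀, q₀) = (20468, -8398).
General solution: p = 20468 + 6059t, q = -8398 - 2486t for integer t.
p ≥ 0: smallest is 20468 mod 6059 = 2291 (at t = -3), with q = -940.

2291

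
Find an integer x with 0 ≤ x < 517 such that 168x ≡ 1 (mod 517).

gcd(517, 168) = 1.
By Bézout, 168*(-40) + 517*(13) = 1.
So 168*-40 ≡ 1 (mod 517), and -40 mod 517 = 477.

477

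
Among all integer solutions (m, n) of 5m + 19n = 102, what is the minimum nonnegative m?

gcd(19, 5):
  19 = 3×5 + 4
  5 = 1×4 + 1
  4 = 4×1
so gcd(19, 5) = 1.
1 divides 102, so solutions exist.
Back-substitute for Bézout coefficients:
  1 = 5 - 1×4
  ... = 5×(4) + 19×(-1)
Scale by 102/1 = 102: (m₀, n₀) = (408, -102).
General solution: m = 408 + 19t, n = -102 - 5t for integer t.
m ≥ 0: smallest is 408 mod 19 = 9 (at t = -21), with n = 3.

9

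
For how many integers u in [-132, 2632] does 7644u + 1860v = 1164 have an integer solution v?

gcd(7644, 1860):
  7644 = 4×1860 + 204
  1860 = 9×204 + 24
  204 = 8×24 + 12
  24 = 2×12
so gcd(7644, 1860) = 12.
Back-substitute for Bézout coefficients:
  12 = 204 - 8×24
  ... = 7644×(73) + 1860×(-300)
Scale by 97: particular solution (7081, -29100); reduce u mod 155: (106, -435).
General solution: u = 106 + 155t, v = -435 - 637t for integer t.
-132 ≤ 106 + 155t ≤ 2632 gives t ∈ [-1, 16], which is 18 values.

18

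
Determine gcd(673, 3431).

gcd(3431, 673) = 1  (3431 = 5×673 + 66, 673 = 10×66 + 13, 66 = 5×13 + 1, 13 = 13×1).

1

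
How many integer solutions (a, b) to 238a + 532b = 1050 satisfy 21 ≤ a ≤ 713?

19

gcd(532, 238) = 14  (532 = 2×238 + 56, 238 = 4×56 + 14, 56 = 4×14).
Back-substituting, 238×(9) + 532×(-4) = 14.
Scale by 75: particular solution (675, -300); reduce a mod 38: (29, -11).
General solution: a = 29 + 38t, b = -11 - 17t for integer t.
21 ≤ 29 + 38t ≤ 713 gives t ∈ [0, 18], which is 19 values.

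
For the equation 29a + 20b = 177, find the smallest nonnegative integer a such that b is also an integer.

13

gcd(29, 20) = 1.
1 divides 177, so solutions exist.
By Bézout, 29×(9) + 20×(-13) = 1.
Scale by 177/1 = 177: (a₀, b₀) = (1593, -2301).
General solution: a = 1593 + 20t, b = -2301 - 29t for integer t.
a ≥ 0: smallest is 1593 mod 20 = 13 (at t = -79), with b = -10.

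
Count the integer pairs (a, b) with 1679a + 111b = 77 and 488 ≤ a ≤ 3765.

gcd(1679, 111):
  1679 = 15×111 + 14
  111 = 7×14 + 13
  14 = 1×13 + 1
  13 = 13×1
so gcd(1679, 111) = 1.
Back-substitute for Bézout coefficients:
  1 = 14 - 1×13
  ... = 1679×(8) + 111×(-121)
Scale by 77: particular solution (616, -9317); reduce a mod 111: (61, -922).
General solution: a = 61 + 111t, b = -922 - 1679t for integer t.
488 ≤ 61 + 111t ≤ 3765 gives t ∈ [4, 33], which is 30 values.

30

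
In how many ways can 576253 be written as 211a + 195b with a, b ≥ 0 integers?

14

gcd(211, 195):
  211 = 1·195 + 16
  195 = 12·16 + 3
  16 = 5·3 + 1
  3 = 3·1
so gcd(211, 195) = 1.
Back-substitute for Bézout coefficients:
  1 = 16 - 5·3
  ... = 211·(61) + 195·(-66)
Scale by 576253: one solution is (35151433, -38032698). Reduce a mod 195: (148, 2795).
General: a = 148 + 195t, b = 2795 - 211t.
a ≥ 0 ⇒ t ≥ 0; b ≥ 0 ⇒ t ≤ 13. So t ∈ [0, 13]: 14 solutions.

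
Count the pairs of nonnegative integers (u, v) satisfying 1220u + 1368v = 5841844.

gcd(1368, 1220) = 4  (1368 = 1·1220 + 148, 1220 = 8·148 + 36, 148 = 4·36 + 4, 36 = 9·4).
Back-substituting, 1220·(-37) + 1368·(33) = 4.
Scale by 1460461: one solution is (-54037057, 48195213). Reduce u mod 342: (311, 3993).
General: u = 311 + 342t, v = 3993 - 305t.
u ≥ 0 ⇒ t ≥ 0; v ≥ 0 ⇒ t ≤ 13. So t ∈ [0, 13]: 14 solutions.

14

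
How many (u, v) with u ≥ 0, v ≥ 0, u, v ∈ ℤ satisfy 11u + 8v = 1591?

18

gcd(11, 8) = 1  (11 = 1×8 + 3, 8 = 2×3 + 2, 3 = 1×2 + 1, 2 = 2×1).
Back-substituting, 11×(3) + 8×(-4) = 1.
Scale by 1591: one solution is (4773, -6364). Reduce u mod 8: (5, 192).
General: u = 5 + 8t, v = 192 - 11t.
u ≥ 0 ⇒ t ≥ 0; v ≥ 0 ⇒ t ≤ 17. So t ∈ [0, 17]: 18 solutions.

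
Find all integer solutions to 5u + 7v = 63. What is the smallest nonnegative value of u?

gcd(7, 5) = 1.
1 divides 63, so solutions exist.
By Bézout, 5·(3) + 7·(-2) = 1.
Scale by 63/1 = 63: (u₀, v₀) = (189, -126).
General solution: u = 189 + 7t, v = -126 - 5t for integer t.
u ≥ 0: smallest is 189 mod 7 = 0 (at t = -27), with v = 9.

0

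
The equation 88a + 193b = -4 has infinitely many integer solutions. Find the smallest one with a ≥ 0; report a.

gcd(193, 88):
  193 = 2×88 + 17
  88 = 5×17 + 3
  17 = 5×3 + 2
  3 = 1×2 + 1
  2 = 2×1
so gcd(193, 88) = 1.
1 divides -4, so solutions exist.
Back-substitute for Bézout coefficients:
  1 = 3 - 1×2
  ... = 88×(68) + 193×(-31)
Scale by -4/1 = -4: (a₀, b₀) = (-272, 124).
General solution: a = -272 + 193t, b = 124 - 88t for integer t.
a ≥ 0: smallest is -272 mod 193 = 114 (at t = 2), with b = -52.

114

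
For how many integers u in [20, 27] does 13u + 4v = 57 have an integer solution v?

2

gcd(13, 4) = 1  (13 = 3·4 + 1, 4 = 4·1).
Back-substituting, 13·(1) + 4·(-3) = 1.
Scale by 57: particular solution (57, -171); reduce u mod 4: (1, 11).
General solution: u = 1 + 4t, v = 11 - 13t for integer t.
20 ≤ 1 + 4t ≤ 27 gives t ∈ [5, 6], which is 2 values.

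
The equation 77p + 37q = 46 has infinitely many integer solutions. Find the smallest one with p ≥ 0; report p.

3

gcd(77, 37) = 1  (77 = 2*37 + 3, 37 = 12*3 + 1, 3 = 3*1).
1 divides 46, so solutions exist.
Back-substituting, 77*(-12) + 37*(25) = 1.
Scale by 46/1 = 46: (p₀, q₀) = (-552, 1150).
General solution: p = -552 + 37t, q = 1150 - 77t for integer t.
p ≥ 0: smallest is -552 mod 37 = 3 (at t = 15), with q = -5.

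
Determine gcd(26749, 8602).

23

gcd(26749, 8602) = 23  (26749 = 3·8602 + 943, 8602 = 9·943 + 115, 943 = 8·115 + 23, 115 = 5·23).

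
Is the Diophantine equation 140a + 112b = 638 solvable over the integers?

gcd(140, 112) = 28.
28 does not divide 638 (remainder 22), so no integer solutions.

no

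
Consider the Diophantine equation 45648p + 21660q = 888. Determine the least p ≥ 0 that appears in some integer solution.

1396

gcd(45648, 21660) = 12.
12 divides 888, so solutions exist.
By Bézout, 45648·(214) + 21660·(-451) = 12.
Scale by 888/12 = 74: (p₀, q₀) = (15836, -33374).
General solution: p = 15836 + 1805t, q = -33374 - 3804t for integer t.
p ≥ 0: smallest is 15836 mod 1805 = 1396 (at t = -8), with q = -2942.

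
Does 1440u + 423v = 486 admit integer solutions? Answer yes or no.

yes

gcd(1440, 423):
  1440 = 3*423 + 171
  423 = 2*171 + 81
  171 = 2*81 + 9
  81 = 9*9
so gcd(1440, 423) = 9.
9 divides 486, so integer solutions exist.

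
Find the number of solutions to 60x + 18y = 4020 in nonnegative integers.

23

gcd(60, 18) = 6.
By Bézout, 60×(1) + 18×(-3) = 6.
One solution: (1, 220).
General: x = 1 + 3t, y = 220 - 10t.
x ≥ 0 ⇒ t ≥ 0; y ≥ 0 ⇒ t ≤ 22. So t ∈ [0, 22]: 23 solutions.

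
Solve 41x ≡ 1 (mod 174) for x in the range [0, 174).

gcd(174, 41):
  174 = 4×41 + 10
  41 = 4×10 + 1
  10 = 10×1
so gcd(174, 41) = 1.
Back-substitute for Bézout coefficients:
  1 = 41 - 4×10
  ... = 41×(17) + 174×(-4)
So 41×17 ≡ 1 (mod 174), and 17 mod 174 = 17.

17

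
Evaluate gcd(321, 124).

1

gcd(321, 124) = 1  (321 = 2*124 + 73, 124 = 1*73 + 51, 73 = 1*51 + 22, 51 = 2*22 + 7, 22 = 3*7 + 1, 7 = 7*1).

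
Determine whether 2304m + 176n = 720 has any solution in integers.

gcd(2304, 176) = 16.
16 divides 720, so integer solutions exist.

yes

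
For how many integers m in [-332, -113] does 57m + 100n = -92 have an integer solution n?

gcd(100, 57):
  100 = 1*57 + 43
  57 = 1*43 + 14
  43 = 3*14 + 1
  14 = 14*1
so gcd(100, 57) = 1.
Back-substitute for Bézout coefficients:
  1 = 43 - 3*14
  ... = 57*(-7) + 100*(4)
Scale by -92: particular solution (644, -368); reduce m mod 100: (44, -26).
General solution: m = 44 + 100t, n = -26 - 57t for integer t.
-332 ≤ 44 + 100t ≤ -113 gives t ∈ [-3, -2], which is 2 values.

2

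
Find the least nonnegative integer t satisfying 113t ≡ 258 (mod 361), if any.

293

gcd(361, 113) = 1  (361 = 3×113 + 22, 113 = 5×22 + 3, 22 = 7×3 + 1, 3 = 3×1).
1 divides 258, so solutions exist.
Back-substituting, 113×(-115) + 361×(36) = 1.
So 113×(-115) ≡ 1 (mod 361); multiply by 258: t ≡ -29670 (mod 361).
Smallest nonnegative: t = -29670 mod 361 = 293.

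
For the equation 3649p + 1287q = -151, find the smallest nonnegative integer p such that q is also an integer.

gcd(3649, 1287):
  3649 = 2×1287 + 1075
  1287 = 1×1075 + 212
  1075 = 5×212 + 15
  212 = 14×15 + 2
  15 = 7×2 + 1
  2 = 2×1
so gcd(3649, 1287) = 1.
1 divides -151, so solutions exist.
Back-substitute for Bézout coefficients:
  1 = 15 - 7×2
  ... = 3649×(601) + 1287×(-1704)
Scale by -151/1 = -151: (p₀, q₀) = (-90751, 257304).
General solution: p = -90751 + 1287t, q = 257304 - 3649t for integer t.
p ≥ 0: smallest is -90751 mod 1287 = 626 (at t = 71), with q = -1775.

626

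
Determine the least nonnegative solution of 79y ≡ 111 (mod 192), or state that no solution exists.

gcd(192, 79) = 1.
1 divides 111, so solutions exist.
By Bézout, 79·(-17) + 192·(7) = 1.
So 79·(-17) ≡ 1 (mod 192); multiply by 111: y ≡ -1887 (mod 192).
Smallest nonnegative: y = -1887 mod 192 = 33.

33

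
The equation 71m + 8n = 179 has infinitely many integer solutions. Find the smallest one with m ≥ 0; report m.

5

gcd(71, 8):
  71 = 8·8 + 7
  8 = 1·7 + 1
  7 = 7·1
so gcd(71, 8) = 1.
1 divides 179, so solutions exist.
Back-substitute for Bézout coefficients:
  1 = 8 - 1·7
  ... = 71·(-1) + 8·(9)
Scale by 179/1 = 179: (m₀, n₀) = (-179, 1611).
General solution: m = -179 + 8t, n = 1611 - 71t for integer t.
m ≥ 0: smallest is -179 mod 8 = 5 (at t = 23), with n = -22.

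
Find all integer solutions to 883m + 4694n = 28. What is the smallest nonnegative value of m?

gcd(4694, 883):
  4694 = 5*883 + 279
  883 = 3*279 + 46
  279 = 6*46 + 3
  46 = 15*3 + 1
  3 = 3*1
so gcd(4694, 883) = 1.
1 divides 28, so solutions exist.
Back-substitute for Bézout coefficients:
  1 = 46 - 15*3
  ... = 883*(1531) + 4694*(-288)
Scale by 28/1 = 28: (m₀, n₀) = (42868, -8064).
General solution: m = 42868 + 4694t, n = -8064 - 883t for integer t.
m ≥ 0: smallest is 42868 mod 4694 = 622 (at t = -9), with n = -117.

622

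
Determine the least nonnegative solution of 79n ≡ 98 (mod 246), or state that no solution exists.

gcd(246, 79):
  246 = 3×79 + 9
  79 = 8×9 + 7
  9 = 1×7 + 2
  7 = 3×2 + 1
  2 = 2×1
so gcd(246, 79) = 1.
1 divides 98, so solutions exist.
Back-substitute for Bézout coefficients:
  1 = 7 - 3×2
  ... = 79×(109) + 246×(-35)
So 79×(109) ≡ 1 (mod 246); multiply by 98: n ≡ 10682 (mod 246).
Smallest nonnegative: n = 10682 mod 246 = 104.

104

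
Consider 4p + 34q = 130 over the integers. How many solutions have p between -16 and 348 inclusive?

gcd(34, 4) = 2  (34 = 8·4 + 2, 4 = 2·2).
Back-substituting, 4·(-8) + 34·(1) = 2.
Scale by 65: particular solution (-520, 65); reduce p mod 17: (7, 3).
General solution: p = 7 + 17t, q = 3 - 2t for integer t.
-16 ≤ 7 + 17t ≤ 348 gives t ∈ [-1, 20], which is 22 values.

22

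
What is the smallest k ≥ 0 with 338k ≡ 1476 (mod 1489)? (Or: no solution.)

gcd(1489, 338):
  1489 = 4·338 + 137
  338 = 2·137 + 64
  137 = 2·64 + 9
  64 = 7·9 + 1
  9 = 9·1
so gcd(1489, 338) = 1.
1 divides 1476, so solutions exist.
Back-substitute for Bézout coefficients:
  1 = 64 - 7·9
  ... = 338·(163) + 1489·(-37)
So 338·(163) ≡ 1 (mod 1489); multiply by 1476: k ≡ 240588 (mod 1489).
Smallest nonnegative: k = 240588 mod 1489 = 859.

859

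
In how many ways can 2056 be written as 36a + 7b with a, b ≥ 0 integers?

gcd(36, 7) = 1.
By Bézout, 36·(1) + 7·(-5) = 1.
One solution: (5, 268).
General: a = 5 + 7t, b = 268 - 36t.
a ≥ 0 ⇒ t ≥ 0; b ≥ 0 ⇒ t ≤ 7. So t ∈ [0, 7]: 8 solutions.

8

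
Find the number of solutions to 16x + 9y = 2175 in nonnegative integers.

15

gcd(16, 9):
  16 = 1·9 + 7
  9 = 1·7 + 2
  7 = 3·2 + 1
  2 = 2·1
so gcd(16, 9) = 1.
Back-substitute for Bézout coefficients:
  1 = 7 - 3·2
  ... = 16·(4) + 9·(-7)
Scale by 2175: one solution is (8700, -15225). Reduce x mod 9: (6, 231).
General: x = 6 + 9t, y = 231 - 16t.
x ≥ 0 ⇒ t ≥ 0; y ≥ 0 ⇒ t ≤ 14. So t ∈ [0, 14]: 15 solutions.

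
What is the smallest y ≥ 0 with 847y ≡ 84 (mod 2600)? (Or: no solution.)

gcd(2600, 847) = 1.
1 divides 84, so solutions exist.
By Bézout, 847·(-617) + 2600·(201) = 1.
So 847·(-617) ≡ 1 (mod 2600); multiply by 84: y ≡ -51828 (mod 2600).
Smallest nonnegative: y = -51828 mod 2600 = 172.

172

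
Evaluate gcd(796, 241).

gcd(796, 241):
  796 = 3·241 + 73
  241 = 3·73 + 22
  73 = 3·22 + 7
  22 = 3·7 + 1
  7 = 7·1
so gcd(796, 241) = 1.

1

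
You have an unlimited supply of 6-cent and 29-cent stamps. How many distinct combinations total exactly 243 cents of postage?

1

Need nonnegative integers with 6j + 29k = 243.
gcd(6, 29) = 1, and 6·(5) + 29·(-1) = 1.
So (j₀, k₀) = (1215, -243); general j = 1215 + 29t, k = -243 - 6t.
j ≥ 0 ⇒ t ≥ -41; k ≥ 0 ⇒ t ≤ -41. That's 1 value of t.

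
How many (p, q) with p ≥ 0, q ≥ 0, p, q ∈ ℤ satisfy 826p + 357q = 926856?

22

gcd(826, 357) = 7.
By Bézout, 826×(16) + 357×(-37) = 7.
One solution: (39, 2506).
General: p = 39 + 51t, q = 2506 - 118t.
p ≥ 0 ⇒ t ≥ 0; q ≥ 0 ⇒ t ≤ 21. So t ∈ [0, 21]: 22 solutions.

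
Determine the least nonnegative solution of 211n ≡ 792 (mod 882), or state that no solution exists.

gcd(882, 211) = 1.
1 divides 792, so solutions exist.
By Bézout, 211·(-209) + 882·(50) = 1.
So 211·(-209) ≡ 1 (mod 882); multiply by 792: n ≡ -165528 (mod 882).
Smallest nonnegative: n = -165528 mod 882 = 288.

288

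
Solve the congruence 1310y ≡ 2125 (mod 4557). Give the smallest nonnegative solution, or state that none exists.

gcd(4557, 1310):
  4557 = 3*1310 + 627
  1310 = 2*627 + 56
  627 = 11*56 + 11
  56 = 5*11 + 1
  11 = 11*1
so gcd(4557, 1310) = 1.
1 divides 2125, so solutions exist.
Back-substitute for Bézout coefficients:
  1 = 56 - 5*11
  ... = 1310*(407) + 4557*(-117)
So 1310*(407) ≡ 1 (mod 4557); multiply by 2125: y ≡ 864875 (mod 4557).
Smallest nonnegative: y = 864875 mod 4557 = 3602.

3602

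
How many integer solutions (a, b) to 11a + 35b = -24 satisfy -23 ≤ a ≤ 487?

gcd(35, 11):
  35 = 3*11 + 2
  11 = 5*2 + 1
  2 = 2*1
so gcd(35, 11) = 1.
Back-substitute for Bézout coefficients:
  1 = 11 - 5*2
  ... = 11*(16) + 35*(-5)
Scale by -24: particular solution (-384, 120); reduce a mod 35: (1, -1).
General solution: a = 1 + 35t, b = -1 - 11t for integer t.
-23 ≤ 1 + 35t ≤ 487 gives t ∈ [0, 13], which is 14 values.

14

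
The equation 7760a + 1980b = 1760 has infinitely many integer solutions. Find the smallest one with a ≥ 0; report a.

88

gcd(7760, 1980) = 20.
20 divides 1760, so solutions exist.
By Bézout, 7760×(37) + 1980×(-145) = 20.
Scale by 1760/20 = 88: (a₀, b₀) = (3256, -12760).
General solution: a = 3256 + 99t, b = -12760 - 388t for integer t.
a ≥ 0: smallest is 3256 mod 99 = 88 (at t = -32), with b = -344.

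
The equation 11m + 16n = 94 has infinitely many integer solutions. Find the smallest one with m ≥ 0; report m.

gcd(16, 11) = 1  (16 = 1·11 + 5, 11 = 2·5 + 1, 5 = 5·1).
1 divides 94, so solutions exist.
Back-substituting, 11·(3) + 16·(-2) = 1.
Scale by 94/1 = 94: (m₀, n₀) = (282, -188).
General solution: m = 282 + 16t, n = -188 - 11t for integer t.
m ≥ 0: smallest is 282 mod 16 = 10 (at t = -17), with n = -1.

10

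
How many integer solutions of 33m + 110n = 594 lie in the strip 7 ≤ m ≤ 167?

gcd(110, 33):
  110 = 3×33 + 11
  33 = 3×11
so gcd(110, 33) = 11.
Back-substitute for Bézout coefficients:
  11 = 110 - 3×33
  ... = 33×(-3) + 110×(1)
Scale by 54: particular solution (-162, 54); reduce m mod 10: (8, 3).
General solution: m = 8 + 10t, n = 3 - 3t for integer t.
7 ≤ 8 + 10t ≤ 167 gives t ∈ [0, 15], which is 16 values.

16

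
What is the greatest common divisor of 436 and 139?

1

gcd(436, 139):
  436 = 3·139 + 19
  139 = 7·19 + 6
  19 = 3·6 + 1
  6 = 6·1
so gcd(436, 139) = 1.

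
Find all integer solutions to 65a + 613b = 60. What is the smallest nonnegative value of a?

331

gcd(613, 65):
  613 = 9*65 + 28
  65 = 2*28 + 9
  28 = 3*9 + 1
  9 = 9*1
so gcd(613, 65) = 1.
1 divides 60, so solutions exist.
Back-substitute for Bézout coefficients:
  1 = 28 - 3*9
  ... = 65*(-66) + 613*(7)
Scale by 60/1 = 60: (a₀, b₀) = (-3960, 420).
General solution: a = -3960 + 613t, b = 420 - 65t for integer t.
a ≥ 0: smallest is -3960 mod 613 = 331 (at t = 7), with b = -35.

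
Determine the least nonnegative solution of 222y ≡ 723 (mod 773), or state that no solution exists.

gcd(773, 222) = 1.
1 divides 723, so solutions exist.
By Bézout, 222×(-289) + 773×(83) = 1.
So 222×(-289) ≡ 1 (mod 773); multiply by 723: y ≡ -208947 (mod 773).
Smallest nonnegative: y = -208947 mod 773 = 536.

536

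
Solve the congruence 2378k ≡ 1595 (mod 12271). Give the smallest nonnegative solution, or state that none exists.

4939

gcd(12271, 2378) = 1.
1 divides 1595, so solutions exist.
By Bézout, 2378×(934) + 12271×(-181) = 1.
So 2378×(934) ≡ 1 (mod 12271); multiply by 1595: k ≡ 1489730 (mod 12271).
Smallest nonnegative: k = 1489730 mod 12271 = 4939.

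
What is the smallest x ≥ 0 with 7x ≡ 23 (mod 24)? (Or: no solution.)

gcd(24, 7):
  24 = 3·7 + 3
  7 = 2·3 + 1
  3 = 3·1
so gcd(24, 7) = 1.
1 divides 23, so solutions exist.
Back-substitute for Bézout coefficients:
  1 = 7 - 2·3
  ... = 7·(7) + 24·(-2)
So 7·(7) ≡ 1 (mod 24); multiply by 23: x ≡ 161 (mod 24).
Smallest nonnegative: x = 161 mod 24 = 17.

17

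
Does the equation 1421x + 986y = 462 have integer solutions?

gcd(1421, 986) = 29  (1421 = 1×986 + 435, 986 = 2×435 + 116, 435 = 3×116 + 87, 116 = 1×87 + 29, 87 = 3×29).
29 does not divide 462 (remainder 27), so no integer solutions.

no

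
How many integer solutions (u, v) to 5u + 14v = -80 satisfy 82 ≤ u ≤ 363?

gcd(14, 5) = 1.
By Bézout, 5·(3) + 14·(-1) = 1.
Particular solution: (12, -10).
General solution: u = 12 + 14t, v = -10 - 5t for integer t.
82 ≤ 12 + 14t ≤ 363 gives t ∈ [5, 25], which is 21 values.

21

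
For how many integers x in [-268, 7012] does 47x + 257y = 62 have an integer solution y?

29

gcd(257, 47):
  257 = 5·47 + 22
  47 = 2·22 + 3
  22 = 7·3 + 1
  3 = 3·1
so gcd(257, 47) = 1.
Back-substitute for Bézout coefficients:
  1 = 22 - 7·3
  ... = 47·(-82) + 257·(15)
Scale by 62: particular solution (-5084, 930); reduce x mod 257: (56, -10).
General solution: x = 56 + 257t, y = -10 - 47t for integer t.
-268 ≤ 56 + 257t ≤ 7012 gives t ∈ [-1, 27], which is 29 values.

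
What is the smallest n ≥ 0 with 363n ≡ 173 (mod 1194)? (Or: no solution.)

gcd(1194, 363):
  1194 = 3*363 + 105
  363 = 3*105 + 48
  105 = 2*48 + 9
  48 = 5*9 + 3
  9 = 3*3
so gcd(1194, 363) = 3.
3 does not divide 173, so the congruence has no solution.

no solution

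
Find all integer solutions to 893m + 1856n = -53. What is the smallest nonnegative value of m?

gcd(1856, 893):
  1856 = 2·893 + 70
  893 = 12·70 + 53
  70 = 1·53 + 17
  53 = 3·17 + 2
  17 = 8·2 + 1
  2 = 2·1
so gcd(1856, 893) = 1.
1 divides -53, so solutions exist.
Back-substitute for Bézout coefficients:
  1 = 17 - 8·2
  ... = 893·(-875) + 1856·(421)
Scale by -53/1 = -53: (m₀, n₀) = (46375, -22313).
General solution: m = 46375 + 1856t, n = -22313 - 893t for integer t.
m ≥ 0: smallest is 46375 mod 1856 = 1831 (at t = -24), with n = -881.

1831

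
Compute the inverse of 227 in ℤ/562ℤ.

307

gcd(562, 227) = 1.
By Bézout, 227·(-255) + 562·(103) = 1.
So 227·-255 ≡ 1 (mod 562), and -255 mod 562 = 307.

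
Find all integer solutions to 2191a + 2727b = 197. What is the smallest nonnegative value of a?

137

gcd(2727, 2191) = 1  (2727 = 1·2191 + 536, 2191 = 4·536 + 47, 536 = 11·47 + 19, 47 = 2·19 + 9, 19 = 2·9 + 1, 9 = 9·1).
1 divides 197, so solutions exist.
Back-substituting, 2191·(-290) + 2727·(233) = 1.
Scale by 197/1 = 197: (a₀, b₀) = (-57130, 45901).
General solution: a = -57130 + 2727t, b = 45901 - 2191t for integer t.
a ≥ 0: smallest is -57130 mod 2727 = 137 (at t = 21), with b = -110.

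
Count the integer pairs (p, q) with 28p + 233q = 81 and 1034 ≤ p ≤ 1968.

4

gcd(233, 28) = 1.
By Bézout, 28×(25) + 233×(-3) = 1.
Particular solution: (161, -19).
General solution: p = 161 + 233t, q = -19 - 28t for integer t.
1034 ≤ 161 + 233t ≤ 1968 gives t ∈ [4, 7], which is 4 values.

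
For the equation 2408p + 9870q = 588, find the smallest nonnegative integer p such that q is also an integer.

gcd(9870, 2408) = 14  (9870 = 4*2408 + 238, 2408 = 10*238 + 28, 238 = 8*28 + 14, 28 = 2*14).
14 divides 588, so solutions exist.
Back-substituting, 2408*(-332) + 9870*(81) = 14.
Scale by 588/14 = 42: (p₀, q₀) = (-13944, 3402).
General solution: p = -13944 + 705t, q = 3402 - 172t for integer t.
p ≥ 0: smallest is -13944 mod 705 = 156 (at t = 20), with q = -38.

156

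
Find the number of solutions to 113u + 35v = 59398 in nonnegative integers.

gcd(113, 35) = 1.
By Bézout, 113×(-13) + 35×(42) = 1.
One solution: (31, 1597).
General: u = 31 + 35t, v = 1597 - 113t.
u ≥ 0 ⇒ t ≥ 0; v ≥ 0 ⇒ t ≤ 14. So t ∈ [0, 14]: 15 solutions.

15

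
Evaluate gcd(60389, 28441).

7

gcd(60389, 28441) = 7  (60389 = 2·28441 + 3507, 28441 = 8·3507 + 385, 3507 = 9·385 + 42, 385 = 9·42 + 7, 42 = 6·7).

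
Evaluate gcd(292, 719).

gcd(719, 292):
  719 = 2·292 + 135
  292 = 2·135 + 22
  135 = 6·22 + 3
  22 = 7·3 + 1
  3 = 3·1
so gcd(719, 292) = 1.

1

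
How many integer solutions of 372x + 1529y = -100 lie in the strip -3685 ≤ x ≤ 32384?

gcd(1529, 372) = 1  (1529 = 4*372 + 41, 372 = 9*41 + 3, 41 = 13*3 + 2, 3 = 1*2 + 1, 2 = 2*1).
Back-substituting, 372*(522) + 1529*(-127) = 1.
Scale by -100: particular solution (-52200, 12700); reduce x mod 1529: (1315, -320).
General solution: x = 1315 + 1529t, y = -320 - 372t for integer t.
-3685 ≤ 1315 + 1529t ≤ 32384 gives t ∈ [-3, 20], which is 24 values.

24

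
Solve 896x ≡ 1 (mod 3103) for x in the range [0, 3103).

2774

gcd(3103, 896) = 1  (3103 = 3*896 + 415, 896 = 2*415 + 66, 415 = 6*66 + 19, 66 = 3*19 + 9, 19 = 2*9 + 1, 9 = 9*1).
Back-substituting, 896*(-329) + 3103*(95) = 1.
So 896*-329 ≡ 1 (mod 3103), and -329 mod 3103 = 2774.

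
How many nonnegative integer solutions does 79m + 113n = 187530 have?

21

gcd(113, 79) = 1.
By Bézout, 79*(-10) + 113*(7) = 1.
One solution: (48, 1626).
General: m = 48 + 113t, n = 1626 - 79t.
m ≥ 0 ⇒ t ≥ 0; n ≥ 0 ⇒ t ≤ 20. So t ∈ [0, 20]: 21 solutions.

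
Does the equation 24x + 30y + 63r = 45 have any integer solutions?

yes

gcd(30, 24):
  30 = 1*24 + 6
  24 = 4*6
so gcd(30, 24) = 6.
gcd(6, 63) = 3.
3 divides 45, so integer solutions exist.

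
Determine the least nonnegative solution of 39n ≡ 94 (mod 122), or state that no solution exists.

90

gcd(122, 39):
  122 = 3*39 + 5
  39 = 7*5 + 4
  5 = 1*4 + 1
  4 = 4*1
so gcd(122, 39) = 1.
1 divides 94, so solutions exist.
Back-substitute for Bézout coefficients:
  1 = 5 - 1*4
  ... = 39*(-25) + 122*(8)
So 39*(-25) ≡ 1 (mod 122); multiply by 94: n ≡ -2350 (mod 122).
Smallest nonnegative: n = -2350 mod 122 = 90.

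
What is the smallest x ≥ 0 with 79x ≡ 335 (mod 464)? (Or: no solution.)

433

gcd(464, 79):
  464 = 5×79 + 69
  79 = 1×69 + 10
  69 = 6×10 + 9
  10 = 1×9 + 1
  9 = 9×1
so gcd(464, 79) = 1.
1 divides 335, so solutions exist.
Back-substitute for Bézout coefficients:
  1 = 10 - 1×9
  ... = 79×(47) + 464×(-8)
So 79×(47) ≡ 1 (mod 464); multiply by 335: x ≡ 15745 (mod 464).
Smallest nonnegative: x = 15745 mod 464 = 433.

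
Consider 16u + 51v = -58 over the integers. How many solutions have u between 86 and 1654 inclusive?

31

gcd(51, 16) = 1.
By Bézout, 16×(16) + 51×(-5) = 1.
Particular solution: (41, -14).
General solution: u = 41 + 51t, v = -14 - 16t for integer t.
86 ≤ 41 + 51t ≤ 1654 gives t ∈ [1, 31], which is 31 values.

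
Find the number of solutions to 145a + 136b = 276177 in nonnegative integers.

14

gcd(145, 136) = 1.
By Bézout, 145*(-15) + 136*(16) = 1.
One solution: (41, 1987).
General: a = 41 + 136t, b = 1987 - 145t.
a ≥ 0 ⇒ t ≥ 0; b ≥ 0 ⇒ t ≤ 13. So t ∈ [0, 13]: 14 solutions.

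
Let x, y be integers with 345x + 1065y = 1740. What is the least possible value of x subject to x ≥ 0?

gcd(1065, 345) = 15  (1065 = 3·345 + 30, 345 = 11·30 + 15, 30 = 2·15).
15 divides 1740, so solutions exist.
Back-substituting, 345·(34) + 1065·(-11) = 15.
Scale by 1740/15 = 116: (x₀, y₀) = (3944, -1276).
General solution: x = 3944 + 71t, y = -1276 - 23t for integer t.
x ≥ 0: smallest is 3944 mod 71 = 39 (at t = -55), with y = -11.

39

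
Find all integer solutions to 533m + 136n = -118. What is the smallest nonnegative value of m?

gcd(533, 136) = 1  (533 = 3*136 + 125, 136 = 1*125 + 11, 125 = 11*11 + 4, 11 = 2*4 + 3, 4 = 1*3 + 1, 3 = 3*1).
1 divides -118, so solutions exist.
Back-substituting, 533*(37) + 136*(-145) = 1.
Scale by -118/1 = -118: (m₀, n₀) = (-4366, 17110).
General solution: m = -4366 + 136t, n = 17110 - 533t for integer t.
m ≥ 0: smallest is -4366 mod 136 = 122 (at t = 33), with n = -479.

122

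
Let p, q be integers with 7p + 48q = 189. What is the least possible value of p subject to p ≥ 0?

27

gcd(48, 7) = 1.
1 divides 189, so solutions exist.
By Bézout, 7·(7) + 48·(-1) = 1.
Scale by 189/1 = 189: (p₀, q₀) = (1323, -189).
General solution: p = 1323 + 48t, q = -189 - 7t for integer t.
p ≥ 0: smallest is 1323 mod 48 = 27 (at t = -27), with q = 0.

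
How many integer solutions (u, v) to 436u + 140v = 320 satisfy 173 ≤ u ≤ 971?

23

gcd(436, 140) = 4  (436 = 3*140 + 16, 140 = 8*16 + 12, 16 = 1*12 + 4, 12 = 3*4).
Back-substituting, 436*(9) + 140*(-28) = 4.
Scale by 80: particular solution (720, -2240); reduce u mod 35: (20, -60).
General solution: u = 20 + 35t, v = -60 - 109t for integer t.
173 ≤ 20 + 35t ≤ 971 gives t ∈ [5, 27], which is 23 values.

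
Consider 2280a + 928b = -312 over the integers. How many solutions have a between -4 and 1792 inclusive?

gcd(2280, 928) = 8.
By Bézout, 2280*(-35) + 928*(86) = 8.
Particular solution: (89, -219).
General solution: a = 89 + 116t, b = -219 - 285t for integer t.
-4 ≤ 89 + 116t ≤ 1792 gives t ∈ [0, 14], which is 15 values.

15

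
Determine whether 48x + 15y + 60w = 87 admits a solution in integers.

yes

gcd(48, 15) = 3  (48 = 3*15 + 3, 15 = 5*3).
gcd(3, 60) = 3.
3 divides 87, so integer solutions exist.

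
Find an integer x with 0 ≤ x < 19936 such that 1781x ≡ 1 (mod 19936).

gcd(19936, 1781) = 1  (19936 = 11*1781 + 345, 1781 = 5*345 + 56, 345 = 6*56 + 9, 56 = 6*9 + 2, 9 = 4*2 + 1, 2 = 2*1).
Back-substituting, 1781*(-8899) + 19936*(795) = 1.
So 1781*-8899 ≡ 1 (mod 19936), and -8899 mod 19936 = 11037.

11037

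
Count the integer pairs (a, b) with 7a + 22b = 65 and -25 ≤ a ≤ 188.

10

gcd(22, 7) = 1  (22 = 3×7 + 1, 7 = 7×1).
Back-substituting, 7×(-3) + 22×(1) = 1.
Scale by 65: particular solution (-195, 65); reduce a mod 22: (3, 2).
General solution: a = 3 + 22t, b = 2 - 7t for integer t.
-25 ≤ 3 + 22t ≤ 188 gives t ∈ [-1, 8], which is 10 values.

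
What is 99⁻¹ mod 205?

gcd(205, 99):
  205 = 2×99 + 7
  99 = 14×7 + 1
  7 = 7×1
so gcd(205, 99) = 1.
Back-substitute for Bézout coefficients:
  1 = 99 - 14×7
  ... = 99×(29) + 205×(-14)
So 99×29 ≡ 1 (mod 205), and 29 mod 205 = 29.

29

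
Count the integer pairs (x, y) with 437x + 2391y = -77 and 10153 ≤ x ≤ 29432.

8

gcd(2391, 437):
  2391 = 5*437 + 206
  437 = 2*206 + 25
  206 = 8*25 + 6
  25 = 4*6 + 1
  6 = 6*1
so gcd(2391, 437) = 1.
Back-substitute for Bézout coefficients:
  1 = 25 - 4*6
  ... = 437*(383) + 2391*(-70)
Scale by -77: particular solution (-29491, 5390); reduce x mod 2391: (1592, -291).
General solution: x = 1592 + 2391t, y = -291 - 437t for integer t.
10153 ≤ 1592 + 2391t ≤ 29432 gives t ∈ [4, 11], which is 8 values.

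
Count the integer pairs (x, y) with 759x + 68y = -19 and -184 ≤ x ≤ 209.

6

gcd(759, 68):
  759 = 11×68 + 11
  68 = 6×11 + 2
  11 = 5×2 + 1
  2 = 2×1
so gcd(759, 68) = 1.
Back-substitute for Bézout coefficients:
  1 = 11 - 5×2
  ... = 759×(31) + 68×(-346)
Scale by -19: particular solution (-589, 6574); reduce x mod 68: (23, -257).
General solution: x = 23 + 68t, y = -257 - 759t for integer t.
-184 ≤ 23 + 68t ≤ 209 gives t ∈ [-3, 2], which is 6 values.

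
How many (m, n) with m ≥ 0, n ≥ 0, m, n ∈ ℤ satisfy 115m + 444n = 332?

0

gcd(444, 115) = 1.
By Bézout, 115·(139) + 444·(-36) = 1.
One solution: (416, -107).
General: m = 416 + 444t, n = -107 - 115t.
m ≥ 0 ⇒ t ≥ 0; n ≥ 0 ⇒ t ≤ -1. So t ∈ [0, -1]: 0 solutions.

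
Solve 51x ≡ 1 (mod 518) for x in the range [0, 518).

gcd(518, 51):
  518 = 10·51 + 8
  51 = 6·8 + 3
  8 = 2·3 + 2
  3 = 1·2 + 1
  2 = 2·1
so gcd(518, 51) = 1.
Back-substitute for Bézout coefficients:
  1 = 3 - 1·2
  ... = 51·(193) + 518·(-19)
So 51·193 ≡ 1 (mod 518), and 193 mod 518 = 193.

193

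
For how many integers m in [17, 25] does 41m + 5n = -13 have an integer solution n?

2

gcd(41, 5):
  41 = 8·5 + 1
  5 = 5·1
so gcd(41, 5) = 1.
Back-substitute for Bézout coefficients:
  1 = 41 - 8·5
  ... = 41·(1) + 5·(-8)
Scale by -13: particular solution (-13, 104); reduce m mod 5: (2, -19).
General solution: m = 2 + 5t, n = -19 - 41t for integer t.
17 ≤ 2 + 5t ≤ 25 gives t ∈ [3, 4], which is 2 values.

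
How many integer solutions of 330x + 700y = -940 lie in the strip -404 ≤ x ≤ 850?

17

gcd(700, 330) = 10  (700 = 2*330 + 40, 330 = 8*40 + 10, 40 = 4*10).
Back-substituting, 330*(17) + 700*(-8) = 10.
Scale by -94: particular solution (-1598, 752); reduce x mod 70: (12, -7).
General solution: x = 12 + 70t, y = -7 - 33t for integer t.
-404 ≤ 12 + 70t ≤ 850 gives t ∈ [-5, 11], which is 17 values.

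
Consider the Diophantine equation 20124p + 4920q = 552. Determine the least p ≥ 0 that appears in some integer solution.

gcd(20124, 4920):
  20124 = 4*4920 + 444
  4920 = 11*444 + 36
  444 = 12*36 + 12
  36 = 3*12
so gcd(20124, 4920) = 12.
12 divides 552, so solutions exist.
Back-substitute for Bézout coefficients:
  12 = 444 - 12*36
  ... = 20124*(133) + 4920*(-544)
Scale by 552/12 = 46: (p₀, q₀) = (6118, -25024).
General solution: p = 6118 + 410t, q = -25024 - 1677t for integer t.
p ≥ 0: smallest is 6118 mod 410 = 378 (at t = -14), with q = -1546.

378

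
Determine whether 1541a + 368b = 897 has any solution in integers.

gcd(1541, 368) = 23  (1541 = 4·368 + 69, 368 = 5·69 + 23, 69 = 3·23).
23 divides 897, so integer solutions exist.

yes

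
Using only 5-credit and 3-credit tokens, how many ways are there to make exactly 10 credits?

Need nonnegative integers with 5j + 3k = 10.
gcd(5, 3) = 1, and 5·(-1) + 3·(2) = 1.
So (j₀, k₀) = (-10, 20); general j = -10 + 3t, k = 20 - 5t.
j ≥ 0 ⇒ t ≥ 4; k ≥ 0 ⇒ t ≤ 4. That's 1 value of t.

1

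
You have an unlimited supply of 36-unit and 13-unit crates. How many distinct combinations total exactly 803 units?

2

Need nonnegative integers with 36j + 13k = 803.
gcd(36, 13) = 1, and 36·(4) + 13·(-11) = 1.
So (j₀, k₀) = (3212, -8833); general j = 3212 + 13t, k = -8833 - 36t.
j ≥ 0 ⇒ t ≥ -247; k ≥ 0 ⇒ t ≤ -246. That's 2 values of t.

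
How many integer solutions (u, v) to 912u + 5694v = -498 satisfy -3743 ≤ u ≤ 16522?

22

gcd(5694, 912) = 6.
By Bézout, 912×(-231) + 5694×(37) = 6.
Particular solution: (193, -31).
General solution: u = 193 + 949t, v = -31 - 152t for integer t.
-3743 ≤ 193 + 949t ≤ 16522 gives t ∈ [-4, 17], which is 22 values.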